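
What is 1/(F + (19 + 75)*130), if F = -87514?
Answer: -1/75294 ≈ -1.3281e-5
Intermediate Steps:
1/(F + (19 + 75)*130) = 1/(-87514 + (19 + 75)*130) = 1/(-87514 + 94*130) = 1/(-87514 + 12220) = 1/(-75294) = -1/75294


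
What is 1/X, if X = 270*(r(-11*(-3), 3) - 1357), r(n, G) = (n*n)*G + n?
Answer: 1/524610 ≈ 1.9062e-6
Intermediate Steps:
r(n, G) = n + G*n**2 (r(n, G) = n**2*G + n = G*n**2 + n = n + G*n**2)
X = 524610 (X = 270*((-11*(-3))*(1 + 3*(-11*(-3))) - 1357) = 270*(33*(1 + 3*33) - 1357) = 270*(33*(1 + 99) - 1357) = 270*(33*100 - 1357) = 270*(3300 - 1357) = 270*1943 = 524610)
1/X = 1/524610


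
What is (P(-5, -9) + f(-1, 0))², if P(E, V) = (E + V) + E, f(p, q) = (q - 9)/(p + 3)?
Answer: 2209/4 ≈ 552.25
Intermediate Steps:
f(p, q) = (-9 + q)/(3 + p)
P(E, V) = V + 2*E
(P(-5, -9) + f(-1, 0))² = ((-9 + 2*(-5)) + (-9 + 0)/(3 - 1))² = ((-9 - 10) - 9/2)² = (-19 + (½)*(-9))² = (-19 - 9/2)² = (-47/2)² = 2209/4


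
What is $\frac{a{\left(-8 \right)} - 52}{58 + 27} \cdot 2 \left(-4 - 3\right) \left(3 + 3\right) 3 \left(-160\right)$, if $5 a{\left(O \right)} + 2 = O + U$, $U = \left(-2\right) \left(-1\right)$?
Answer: $- \frac{2161152}{85} \approx -25425.0$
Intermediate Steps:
$U = 2$
$a{\left(O \right)} = \frac{O}{5}$ ($a{\left(O \right)} = - \frac{2}{5} + \frac{O + 2}{5} = - \frac{2}{5} + \frac{2 + O}{5} = - \frac{2}{5} + \left(\frac{2}{5} + \frac{O}{5}\right) = \frac{O}{5}$)
$\frac{a{\left(-8 \right)} - 52}{58 + 27} \cdot 2 \left(-4 - 3\right) \left(3 + 3\right) 3 \left(-160\right) = \frac{\frac{1}{5} \left(-8\right) - 52}{58 + 27} \cdot 2 \left(-4 - 3\right) \left(3 + 3\right) 3 \left(-160\right) = \frac{- \frac{8}{5} - 52}{85} \cdot 2 \left(\left(-7\right) 6\right) 3 \left(-160\right) = \left(- \frac{268}{5}\right) \frac{1}{85} \cdot 2 \left(-42\right) 3 \left(-160\right) = - \frac{268 \left(\left(-84\right) 3\right)}{425} \left(-160\right) = \left(- \frac{268}{425}\right) \left(-252\right) \left(-160\right) = \frac{67536}{425} \left(-160\right) = - \frac{2161152}{85}$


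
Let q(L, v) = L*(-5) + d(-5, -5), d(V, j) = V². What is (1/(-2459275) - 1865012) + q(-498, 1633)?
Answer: -4580392309676/2459275 ≈ -1.8625e+6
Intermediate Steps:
q(L, v) = 25 - 5*L (q(L, v) = L*(-5) + (-5)² = -5*L + 25 = 25 - 5*L)
(1/(-2459275) - 1865012) + q(-498, 1633) = (1/(-2459275) - 1865012) + (25 - 5*(-498)) = (-1/2459275 - 1865012) + (25 + 2490) = -4586577386301/2459275 + 2515 = -4580392309676/2459275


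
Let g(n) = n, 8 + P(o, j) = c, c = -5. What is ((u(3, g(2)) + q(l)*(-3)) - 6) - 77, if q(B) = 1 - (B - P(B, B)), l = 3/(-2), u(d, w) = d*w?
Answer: -91/2 ≈ -45.500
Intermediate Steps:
P(o, j) = -13 (P(o, j) = -8 - 5 = -13)
l = -3/2 (l = 3*(-½) = -3/2 ≈ -1.5000)
q(B) = -12 - B (q(B) = 1 - (B - 1*(-13)) = 1 - (B + 13) = 1 - (13 + B) = 1 + (-13 - B) = -12 - B)
((u(3, g(2)) + q(l)*(-3)) - 6) - 77 = ((3*2 + (-12 - 1*(-3/2))*(-3)) - 6) - 77 = ((6 + (-12 + 3/2)*(-3)) - 6) - 77 = ((6 - 21/2*(-3)) - 6) - 77 = ((6 + 63/2) - 6) - 77 = (75/2 - 6) - 77 = 63/2 - 77 = -91/2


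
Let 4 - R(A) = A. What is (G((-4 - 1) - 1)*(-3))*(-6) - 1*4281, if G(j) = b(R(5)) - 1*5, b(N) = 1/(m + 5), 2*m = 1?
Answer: -48045/11 ≈ -4367.7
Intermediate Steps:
m = ½ (m = (½)*1 = ½ ≈ 0.50000)
R(A) = 4 - A
b(N) = 2/11 (b(N) = 1/(½ + 5) = 1/(11/2) = 2/11)
G(j) = -53/11 (G(j) = 2/11 - 1*5 = 2/11 - 5 = -53/11)
(G((-4 - 1) - 1)*(-3))*(-6) - 1*4281 = -53/11*(-3)*(-6) - 1*4281 = (159/11)*(-6) - 4281 = -954/11 - 4281 = -48045/11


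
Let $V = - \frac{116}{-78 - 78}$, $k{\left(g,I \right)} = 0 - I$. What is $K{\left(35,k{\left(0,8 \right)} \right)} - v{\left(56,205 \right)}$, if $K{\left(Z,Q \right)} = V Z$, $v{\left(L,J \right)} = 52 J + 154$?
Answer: $- \frac{420731}{39} \approx -10788.0$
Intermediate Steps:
$k{\left(g,I \right)} = - I$
$V = \frac{29}{39}$ ($V = - \frac{116}{-156} = \left(-116\right) \left(- \frac{1}{156}\right) = \frac{29}{39} \approx 0.74359$)
$v{\left(L,J \right)} = 154 + 52 J$
$K{\left(Z,Q \right)} = \frac{29 Z}{39}$
$K{\left(35,k{\left(0,8 \right)} \right)} - v{\left(56,205 \right)} = \frac{29}{39} \cdot 35 - \left(154 + 52 \cdot 205\right) = \frac{1015}{39} - \left(154 + 10660\right) = \frac{1015}{39} - 10814 = - \frac{420731}{39}$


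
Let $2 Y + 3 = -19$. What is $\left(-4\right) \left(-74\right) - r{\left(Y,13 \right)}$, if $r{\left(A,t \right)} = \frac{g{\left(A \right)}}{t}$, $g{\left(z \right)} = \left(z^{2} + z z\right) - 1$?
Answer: $\frac{3607}{13} \approx 277.46$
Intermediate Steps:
$Y = -11$ ($Y = - \frac{3}{2} + \frac{1}{2} \left(-19\right) = - \frac{3}{2} - \frac{19}{2} = -11$)
$g{\left(z \right)} = -1 + 2 z^{2}$ ($g{\left(z \right)} = \left(z^{2} + z^{2}\right) - 1 = 2 z^{2} - 1 = -1 + 2 z^{2}$)
$r{\left(A,t \right)} = \frac{-1 + 2 A^{2}}{t}$
$\left(-4\right) \left(-74\right) - r{\left(Y,13 \right)} = \left(-4\right) \left(-74\right) - \frac{-1 + 2 \left(-11\right)^{2}}{13} = 296 - \frac{-1 + 2 \cdot 121}{13} = 296 - \frac{-1 + 242}{13} = 296 - \frac{1}{13} \cdot 241 = 296 - \frac{241}{13} = \frac{3607}{13}$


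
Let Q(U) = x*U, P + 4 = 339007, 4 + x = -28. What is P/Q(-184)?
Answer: 339003/5888 ≈ 57.575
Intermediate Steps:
x = -32 (x = -4 - 28 = -32)
P = 339003 (P = -4 + 339007 = 339003)
Q(U) = -32*U
P/Q(-184) = 339003/((-32*(-184))) = 339003/5888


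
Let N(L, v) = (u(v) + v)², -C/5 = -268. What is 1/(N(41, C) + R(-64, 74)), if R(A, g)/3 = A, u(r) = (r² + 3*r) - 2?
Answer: 1/3243449717572 ≈ 3.0831e-13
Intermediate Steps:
u(r) = -2 + r² + 3*r
C = 1340 (C = -5*(-268) = 1340)
R(A, g) = 3*A
N(L, v) = (-2 + v² + 4*v)² (N(L, v) = ((-2 + v² + 3*v) + v)² = (-2 + v² + 4*v)²)
1/(N(41, C) + R(-64, 74)) = 1/((-2 + 1340² + 4*1340)² + 3*(-64)) = 1/((-2 + 1795600 + 5360)² - 192) = 1/(1800958² - 192) = 1/(3243449717764 - 192) = 1/3243449717572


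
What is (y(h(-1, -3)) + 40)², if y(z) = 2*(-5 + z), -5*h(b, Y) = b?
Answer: 23104/25 ≈ 924.16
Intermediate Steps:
h(b, Y) = -b/5
y(z) = -10 + 2*z
(y(h(-1, -3)) + 40)² = ((-10 + 2*(-⅕*(-1))) + 40)² = ((-10 + 2*(⅕)) + 40)² = ((-10 + ⅖) + 40)² = (-48/5 + 40)² = (152/5)² = 23104/25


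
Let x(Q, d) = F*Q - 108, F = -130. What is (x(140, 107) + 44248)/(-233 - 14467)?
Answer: -1297/735 ≈ -1.7646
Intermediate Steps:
x(Q, d) = -108 - 130*Q (x(Q, d) = -130*Q - 108 = -108 - 130*Q)
(x(140, 107) + 44248)/(-233 - 14467) = ((-108 - 130*140) + 44248)/(-233 - 14467) = ((-108 - 18200) + 44248)/(-14700) = (-18308 + 44248)*(-1/14700) = 25940*(-1/14700) = -1297/735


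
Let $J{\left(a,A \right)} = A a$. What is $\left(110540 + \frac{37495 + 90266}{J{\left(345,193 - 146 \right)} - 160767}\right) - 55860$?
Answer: $\frac{2634658533}{48184} \approx 54679.0$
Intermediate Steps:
$\left(110540 + \frac{37495 + 90266}{J{\left(345,193 - 146 \right)} - 160767}\right) - 55860 = \left(110540 + \frac{37495 + 90266}{\left(193 - 146\right) 345 - 160767}\right) - 55860 = \left(110540 + \frac{127761}{\left(193 - 146\right) 345 - 160767}\right) - 55860 = \left(110540 + \frac{127761}{47 \cdot 345 - 160767}\right) - 55860 = \left(110540 + \frac{127761}{16215 - 160767}\right) - 55860 = \left(110540 + \frac{127761}{-144552}\right) - 55860 = \left(110540 + 127761 \left(- \frac{1}{144552}\right)\right) - 55860 = \left(110540 - \frac{42587}{48184}\right) - 55860 = \frac{5326216773}{48184} - 55860 = \frac{2634658533}{48184}$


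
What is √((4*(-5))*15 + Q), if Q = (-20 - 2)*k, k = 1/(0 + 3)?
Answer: I*√2766/3 ≈ 17.531*I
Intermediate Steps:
k = ⅓ (k = 1/3 = ⅓ ≈ 0.33333)
Q = -22/3 (Q = (-20 - 2)*(⅓) = -22*⅓ = -22/3 ≈ -7.3333)
√((4*(-5))*15 + Q) = √((4*(-5))*15 - 22/3) = √(-20*15 - 22/3) = √(-300 - 22/3) = √(-922/3) = I*√2766/3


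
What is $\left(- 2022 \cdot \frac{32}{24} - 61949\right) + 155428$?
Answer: $90783$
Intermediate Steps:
$\left(- 2022 \cdot \frac{32}{24} - 61949\right) + 155428 = \left(- 2022 \cdot 32 \cdot \frac{1}{24} - 61949\right) + 155428 = \left(\left(-2022\right) \frac{4}{3} - 61949\right) + 155428 = \left(-2696 - 61949\right) + 155428 = -64645 + 155428 = 90783$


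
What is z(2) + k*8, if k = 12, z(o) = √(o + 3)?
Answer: 96 + √5 ≈ 98.236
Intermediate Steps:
z(o) = √(3 + o)
z(2) + k*8 = √(3 + 2) + 12*8 = √5 + 96 = 96 + √5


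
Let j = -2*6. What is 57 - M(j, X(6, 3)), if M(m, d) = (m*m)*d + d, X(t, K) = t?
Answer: -813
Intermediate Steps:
j = -12
M(m, d) = d + d*m² (M(m, d) = m²*d + d = d*m² + d = d + d*m²)
57 - M(j, X(6, 3)) = 57 - 6*(1 + (-12)²) = 57 - 6*(1 + 144) = 57 - 6*145 = 57 - 1*870 = 57 - 870 = -813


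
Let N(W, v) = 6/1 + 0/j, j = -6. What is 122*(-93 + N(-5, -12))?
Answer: -10614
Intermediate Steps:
N(W, v) = 6 (N(W, v) = 6/1 + 0/(-6) = 6*1 + 0*(-⅙) = 6 + 0 = 6)
122*(-93 + N(-5, -12)) = 122*(-93 + 6) = 122*(-87) = -10614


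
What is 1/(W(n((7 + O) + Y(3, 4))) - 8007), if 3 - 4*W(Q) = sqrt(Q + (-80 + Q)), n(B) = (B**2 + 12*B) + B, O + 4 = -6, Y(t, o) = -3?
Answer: -128100/1025600789 + 8*I*sqrt(41)/1025600789 ≈ -0.0001249 + 4.9946e-8*I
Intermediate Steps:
O = -10 (O = -4 - 6 = -10)
n(B) = B**2 + 13*B
W(Q) = 3/4 - sqrt(-80 + 2*Q)/4 (W(Q) = 3/4 - sqrt(Q + (-80 + Q))/4 = 3/4 - sqrt(-80 + 2*Q)/4)
1/(W(n((7 + O) + Y(3, 4))) - 8007) = 1/((3/4 - sqrt(-80 + 2*(((7 - 10) - 3)*(13 + ((7 - 10) - 3))))/4) - 8007) = 1/((3/4 - sqrt(-80 + 2*((-3 - 3)*(13 + (-3 - 3))))/4) - 8007) = 1/((3/4 - sqrt(-80 + 2*(-6*(13 - 6)))/4) - 8007) = 1/((3/4 - sqrt(-80 + 2*(-6*7))/4) - 8007) = 1/((3/4 - sqrt(-80 + 2*(-42))/4) - 8007) = 1/((3/4 - sqrt(-80 - 84)/4) - 8007) = 1/((3/4 - I*sqrt(41)/2) - 8007) = 1/(-32025/4 - I*sqrt(41)/2)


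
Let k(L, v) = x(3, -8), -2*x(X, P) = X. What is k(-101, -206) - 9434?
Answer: -18871/2 ≈ -9435.5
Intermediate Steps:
x(X, P) = -X/2
k(L, v) = -3/2 (k(L, v) = -½*3 = -3/2)
k(-101, -206) - 9434 = -3/2 - 9434 = -18871/2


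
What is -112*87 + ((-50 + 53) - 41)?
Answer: -9782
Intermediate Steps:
-112*87 + ((-50 + 53) - 41) = -9744 + (3 - 41) = -9744 - 38 = -9782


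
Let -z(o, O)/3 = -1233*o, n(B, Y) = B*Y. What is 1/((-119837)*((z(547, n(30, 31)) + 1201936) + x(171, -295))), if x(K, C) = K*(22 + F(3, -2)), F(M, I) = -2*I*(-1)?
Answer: -1/386877816179 ≈ -2.5848e-12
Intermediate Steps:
F(M, I) = 2*I
x(K, C) = 18*K (x(K, C) = K*(22 + 2*(-2)) = K*(22 - 4) = K*18 = 18*K)
z(o, O) = 3699*o (z(o, O) = -(-3699)*o = 3699*o)
1/((-119837)*((z(547, n(30, 31)) + 1201936) + x(171, -295))) = 1/((-119837)*((3699*547 + 1201936) + 18*171)) = -1/(119837*((2023353 + 1201936) + 3078)) = -1/(119837*(3225289 + 3078)) = -1/119837/3228367 = -1/119837*1/3228367 = -1/386877816179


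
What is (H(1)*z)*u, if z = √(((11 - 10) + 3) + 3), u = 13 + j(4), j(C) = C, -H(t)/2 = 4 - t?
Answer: -102*√7 ≈ -269.87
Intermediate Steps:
H(t) = -8 + 2*t (H(t) = -2*(4 - t) = -8 + 2*t)
u = 17 (u = 13 + 4 = 17)
z = √7 (z = √((1 + 3) + 3) = √(4 + 3) = √7 ≈ 2.6458)
(H(1)*z)*u = ((-8 + 2*1)*√7)*17 = ((-8 + 2)*√7)*17 = -6*√7*17 = -102*√7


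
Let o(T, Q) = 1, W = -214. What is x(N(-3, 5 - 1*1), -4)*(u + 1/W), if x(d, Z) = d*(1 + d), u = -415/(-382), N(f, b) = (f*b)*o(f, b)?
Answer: 2918124/20437 ≈ 142.79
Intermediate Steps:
N(f, b) = b*f (N(f, b) = (f*b)*1 = (b*f)*1 = b*f)
u = 415/382 (u = -415*(-1/382) = 415/382 ≈ 1.0864)
x(N(-3, 5 - 1*1), -4)*(u + 1/W) = (((5 - 1*1)*(-3))*(1 + (5 - 1*1)*(-3)))*(415/382 + 1/(-214)) = (((5 - 1)*(-3))*(1 + (5 - 1)*(-3)))*(415/382 - 1/214) = ((4*(-3))*(1 + 4*(-3)))*(22107/20437) = -12*(1 - 12)*(22107/20437) = -12*(-11)*(22107/20437) = 132*(22107/20437) = 2918124/20437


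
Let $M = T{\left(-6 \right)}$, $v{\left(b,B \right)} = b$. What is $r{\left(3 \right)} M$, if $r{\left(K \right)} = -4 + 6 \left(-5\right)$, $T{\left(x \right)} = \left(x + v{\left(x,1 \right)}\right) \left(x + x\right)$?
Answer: $-4896$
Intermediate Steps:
$T{\left(x \right)} = 4 x^{2}$ ($T{\left(x \right)} = \left(x + x\right) \left(x + x\right) = 2 x 2 x = 4 x^{2}$)
$r{\left(K \right)} = -34$ ($r{\left(K \right)} = -4 - 30 = -34$)
$M = 144$ ($M = 4 \left(-6\right)^{2} = 4 \cdot 36 = 144$)
$r{\left(3 \right)} M = \left(-34\right) 144 = -4896$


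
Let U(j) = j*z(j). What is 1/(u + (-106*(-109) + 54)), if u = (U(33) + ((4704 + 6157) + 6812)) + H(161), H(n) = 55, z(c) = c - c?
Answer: 1/29336 ≈ 3.4088e-5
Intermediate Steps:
z(c) = 0
U(j) = 0 (U(j) = j*0 = 0)
u = 17728 (u = (0 + ((4704 + 6157) + 6812)) + 55 = (0 + (10861 + 6812)) + 55 = (0 + 17673) + 55 = 17673 + 55 = 17728)
1/(u + (-106*(-109) + 54)) = 1/(17728 + (-106*(-109) + 54)) = 1/(17728 + (11554 + 54)) = 1/(17728 + 11608) = 1/29336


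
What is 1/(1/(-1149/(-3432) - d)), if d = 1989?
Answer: -2275033/1144 ≈ -1988.7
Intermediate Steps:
1/(1/(-1149/(-3432) - d)) = 1/(1/(-1149/(-3432) - 1*1989)) = 1/(1/(-1149*(-1/3432) - 1989)) = 1/(1/(383/1144 - 1989)) = 1/(1/(-2275033/1144)) = 1/(-1144/2275033) = -2275033/1144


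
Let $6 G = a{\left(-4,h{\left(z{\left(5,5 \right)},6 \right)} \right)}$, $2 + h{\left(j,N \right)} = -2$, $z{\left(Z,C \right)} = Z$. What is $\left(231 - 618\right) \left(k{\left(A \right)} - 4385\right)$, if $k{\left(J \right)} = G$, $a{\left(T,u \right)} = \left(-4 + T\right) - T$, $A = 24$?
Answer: $1697253$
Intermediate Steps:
$h{\left(j,N \right)} = -4$ ($h{\left(j,N \right)} = -2 - 2 = -4$)
$a{\left(T,u \right)} = -4$
$G = - \frac{2}{3}$ ($G = \frac{1}{6} \left(-4\right) = - \frac{2}{3} \approx -0.66667$)
$k{\left(J \right)} = - \frac{2}{3}$
$\left(231 - 618\right) \left(k{\left(A \right)} - 4385\right) = \left(231 - 618\right) \left(- \frac{2}{3} - 4385\right) = \left(-387\right) \left(- \frac{13157}{3}\right) = 1697253$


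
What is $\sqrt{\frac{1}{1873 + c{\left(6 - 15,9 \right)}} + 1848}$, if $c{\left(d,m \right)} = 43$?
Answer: $\frac{\sqrt{1696028351}}{958} \approx 42.988$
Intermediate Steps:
$\sqrt{\frac{1}{1873 + c{\left(6 - 15,9 \right)}} + 1848} = \sqrt{\frac{1}{1873 + 43} + 1848} = \sqrt{\frac{1}{1916} + 1848} = \sqrt{\frac{3540769}{1916}} = \frac{\sqrt{1696028351}}{958}$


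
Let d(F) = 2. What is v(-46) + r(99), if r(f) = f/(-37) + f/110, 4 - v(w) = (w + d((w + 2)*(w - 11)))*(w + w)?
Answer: -1496937/370 ≈ -4045.8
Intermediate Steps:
v(w) = 4 - 2*w*(2 + w) (v(w) = 4 - (w + 2)*(w + w) = 4 - (2 + w)*2*w = 4 - 2*w*(2 + w))
r(f) = -73*f/4070 (r(f) = f*(-1/37) + f*(1/110) = -f/37 + f/110 = -73*f/4070)
v(-46) + r(99) = (4 - 4*(-46) - 2*(-46)**2) - 73/4070*99 = (4 + 184 - 2*2116) - 657/370 = (4 + 184 - 4232) - 657/370 = -4044 - 657/370 = -1496937/370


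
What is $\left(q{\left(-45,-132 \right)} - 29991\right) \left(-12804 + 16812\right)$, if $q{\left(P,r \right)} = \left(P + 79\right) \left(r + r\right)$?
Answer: $-156179736$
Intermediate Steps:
$q{\left(P,r \right)} = 2 r \left(79 + P\right)$ ($q{\left(P,r \right)} = \left(79 + P\right) 2 r = 2 r \left(79 + P\right)$)
$\left(q{\left(-45,-132 \right)} - 29991\right) \left(-12804 + 16812\right) = \left(2 \left(-132\right) \left(79 - 45\right) - 29991\right) \left(-12804 + 16812\right) = \left(2 \left(-132\right) 34 - 29991\right) 4008 = \left(-8976 - 29991\right) 4008 = \left(-38967\right) 4008 = -156179736$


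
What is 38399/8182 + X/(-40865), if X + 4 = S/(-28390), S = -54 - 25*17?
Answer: 11137451827848/2373101859425 ≈ 4.6932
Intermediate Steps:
S = -479 (S = -54 - 425 = -479)
X = -113081/28390 (X = -4 - 479/(-28390) = -4 - 479*(-1/28390) = -4 + 479/28390 = -113081/28390 ≈ -3.9831)
38399/8182 + X/(-40865) = 38399/8182 - 113081/28390/(-40865) = 38399*(1/8182) - 113081/28390*(-1/40865) = 38399/8182 + 113081/1160157350 = 11137451827848/2373101859425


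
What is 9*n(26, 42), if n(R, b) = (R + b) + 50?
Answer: 1062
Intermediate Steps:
n(R, b) = 50 + R + b
9*n(26, 42) = 9*(50 + 26 + 42) = 9*118 = 1062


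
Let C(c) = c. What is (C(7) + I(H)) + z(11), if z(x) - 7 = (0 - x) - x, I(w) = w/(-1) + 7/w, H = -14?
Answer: 11/2 ≈ 5.5000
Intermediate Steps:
I(w) = -w + 7/w (I(w) = w*(-1) + 7/w = -w + 7/w)
z(x) = 7 - 2*x (z(x) = 7 + ((0 - x) - x) = 7 + (-x - x) = 7 - 2*x)
(C(7) + I(H)) + z(11) = (7 + (-1*(-14) + 7/(-14))) + (7 - 2*11) = (7 + (14 + 7*(-1/14))) + (7 - 22) = (7 + (14 - ½)) - 15 = (7 + 27/2) - 15 = 41/2 - 15 = 11/2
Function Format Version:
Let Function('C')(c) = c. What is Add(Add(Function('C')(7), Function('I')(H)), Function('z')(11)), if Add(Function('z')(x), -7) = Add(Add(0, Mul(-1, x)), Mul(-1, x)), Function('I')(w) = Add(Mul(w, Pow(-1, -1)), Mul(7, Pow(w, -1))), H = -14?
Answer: Rational(11, 2) ≈ 5.5000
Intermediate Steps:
Function('I')(w) = Add(Mul(-1, w), Mul(7, Pow(w, -1))) (Function('I')(w) = Add(Mul(w, -1), Mul(7, Pow(w, -1))) = Add(Mul(-1, w), Mul(7, Pow(w, -1))))
Function('z')(x) = Add(7, Mul(-2, x)) (Function('z')(x) = Add(7, Add(Add(0, Mul(-1, x)), Mul(-1, x))) = Add(7, Add(Mul(-1, x), Mul(-1, x))) = Add(7, Mul(-2, x)))
Add(Add(Function('C')(7), Function('I')(H)), Function('z')(11)) = Add(Add(7, Add(Mul(-1, -14), Mul(7, Pow(-14, -1)))), Add(7, Mul(-2, 11))) = Add(Add(7, Add(14, Mul(7, Rational(-1, 14)))), Add(7, -22)) = Add(Add(7, Add(14, Rational(-1, 2))), -15) = Add(Add(7, Rational(27, 2)), -15) = Add(Rational(41, 2), -15) = Rational(11, 2)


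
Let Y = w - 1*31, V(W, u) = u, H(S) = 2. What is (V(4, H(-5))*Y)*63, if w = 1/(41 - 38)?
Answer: -3864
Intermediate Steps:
w = ⅓ (w = 1/3 = ⅓ ≈ 0.33333)
Y = -92/3 (Y = ⅓ - 1*31 = ⅓ - 31 = -92/3 ≈ -30.667)
(V(4, H(-5))*Y)*63 = (2*(-92/3))*63 = -184/3*63 = -3864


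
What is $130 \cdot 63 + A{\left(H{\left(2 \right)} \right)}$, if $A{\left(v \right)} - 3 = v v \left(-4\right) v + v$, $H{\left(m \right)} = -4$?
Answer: $8445$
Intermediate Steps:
$A{\left(v \right)} = 3 + v - 4 v^{3}$ ($A{\left(v \right)} = 3 + \left(v v \left(-4\right) v + v\right) = 3 + \left(v^{2} \left(-4\right) v + v\right) = 3 + \left(- 4 v^{2} v + v\right) = 3 - \left(- v + 4 v^{3}\right) = 3 + v - 4 v^{3}$)
$130 \cdot 63 + A{\left(H{\left(2 \right)} \right)} = 130 \cdot 63 - \left(1 - 256\right) = 8190 - -255 = 8190 + \left(3 - 4 + 256\right) = 8190 + 255 = 8445$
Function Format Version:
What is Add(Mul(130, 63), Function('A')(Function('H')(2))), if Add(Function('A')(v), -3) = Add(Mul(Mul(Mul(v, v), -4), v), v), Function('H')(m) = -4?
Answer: 8445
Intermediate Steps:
Function('A')(v) = Add(3, v, Mul(-4, Pow(v, 3))) (Function('A')(v) = Add(3, Add(Mul(Mul(Mul(v, v), -4), v), v)) = Add(3, Add(Mul(Mul(Pow(v, 2), -4), v), v)) = Add(3, Add(Mul(Mul(-4, Pow(v, 2)), v), v)) = Add(3, Add(Mul(-4, Pow(v, 3)), v)) = Add(3, Add(v, Mul(-4, Pow(v, 3)))) = Add(3, v, Mul(-4, Pow(v, 3))))
Add(Mul(130, 63), Function('A')(Function('H')(2))) = Add(Mul(130, 63), Add(3, -4, Mul(-4, Pow(-4, 3)))) = Add(8190, Add(3, -4, Mul(-4, -64))) = Add(8190, Add(3, -4, 256)) = Add(8190, 255) = 8445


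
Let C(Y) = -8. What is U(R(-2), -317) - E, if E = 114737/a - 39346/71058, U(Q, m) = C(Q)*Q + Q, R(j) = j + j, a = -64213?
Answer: 69219616178/2281423677 ≈ 30.341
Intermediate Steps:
R(j) = 2*j
U(Q, m) = -7*Q (U(Q, m) = -8*Q + Q = -7*Q)
E = -5339753222/2281423677 (E = 114737/(-64213) - 39346/71058 = 114737*(-1/64213) - 39346*1/71058 = -114737/64213 - 19673/35529 = -5339753222/2281423677 ≈ -2.3405)
U(R(-2), -317) - E = -14*(-2) - 1*(-5339753222/2281423677) = -7*(-4) + 5339753222/2281423677 = 28 + 5339753222/2281423677 = 69219616178/2281423677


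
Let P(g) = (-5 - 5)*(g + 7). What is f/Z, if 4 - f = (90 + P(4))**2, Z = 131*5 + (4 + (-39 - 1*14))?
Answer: -66/101 ≈ -0.65347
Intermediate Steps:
P(g) = -70 - 10*g (P(g) = -10*(7 + g) = -70 - 10*g)
Z = 606 (Z = 655 + (4 + (-39 - 14)) = 655 + (4 - 53) = 655 - 49 = 606)
f = -396 (f = 4 - (90 + (-70 - 10*4))**2 = 4 - (90 + (-70 - 40))**2 = 4 - (90 - 110)**2 = 4 - 1*(-20)**2 = 4 - 1*400 = 4 - 400 = -396)
f/Z = -396/606 = -396*1/606 = -66/101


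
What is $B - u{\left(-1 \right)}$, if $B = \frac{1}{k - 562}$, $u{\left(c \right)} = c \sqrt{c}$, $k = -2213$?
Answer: $- \frac{1}{2775} + i \approx -0.00036036 + 1.0 i$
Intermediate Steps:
$u{\left(c \right)} = c^{\frac{3}{2}}$
$B = - \frac{1}{2775}$ ($B = \frac{1}{-2213 - 562} = \frac{1}{-2775} = - \frac{1}{2775} \approx -0.00036036$)
$B - u{\left(-1 \right)} = - \frac{1}{2775} - \left(-1\right)^{\frac{3}{2}} = - \frac{1}{2775} - - i = - \frac{1}{2775} + i$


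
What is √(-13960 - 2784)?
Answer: 2*I*√4186 ≈ 129.4*I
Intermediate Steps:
√(-13960 - 2784) = √(-16744) = 2*I*√4186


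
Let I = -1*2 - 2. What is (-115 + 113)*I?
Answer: 8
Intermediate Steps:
I = -4 (I = -2 - 2 = -4)
(-115 + 113)*I = (-115 + 113)*(-4) = -2*(-4) = 8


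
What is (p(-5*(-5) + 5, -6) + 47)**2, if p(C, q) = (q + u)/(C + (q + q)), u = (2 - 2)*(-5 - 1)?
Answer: 19600/9 ≈ 2177.8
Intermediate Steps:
u = 0 (u = 0*(-6) = 0)
p(C, q) = q/(C + 2*q) (p(C, q) = (q + 0)/(C + (q + q)) = q/(C + 2*q))
(p(-5*(-5) + 5, -6) + 47)**2 = (-6/((-5*(-5) + 5) + 2*(-6)) + 47)**2 = (-6/((25 + 5) - 12) + 47)**2 = (-6/(30 - 12) + 47)**2 = (-6/18 + 47)**2 = (-6*1/18 + 47)**2 = (-1/3 + 47)**2 = (140/3)**2 = 19600/9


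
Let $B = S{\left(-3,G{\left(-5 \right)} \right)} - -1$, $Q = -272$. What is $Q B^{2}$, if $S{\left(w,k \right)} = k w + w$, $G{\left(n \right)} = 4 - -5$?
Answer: $-228752$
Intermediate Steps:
$G{\left(n \right)} = 9$ ($G{\left(n \right)} = 4 + 5 = 9$)
$S{\left(w,k \right)} = w + k w$
$B = -29$ ($B = - 3 \left(1 + 9\right) - -1 = \left(-3\right) 10 + 1 = -30 + 1 = -29$)
$Q B^{2} = - 272 \left(-29\right)^{2} = \left(-272\right) 841 = -228752$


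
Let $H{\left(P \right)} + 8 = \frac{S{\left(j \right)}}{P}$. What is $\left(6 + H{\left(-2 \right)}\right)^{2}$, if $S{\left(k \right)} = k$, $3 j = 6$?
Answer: $9$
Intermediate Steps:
$j = 2$ ($j = \frac{1}{3} \cdot 6 = 2$)
$H{\left(P \right)} = -8 + \frac{2}{P}$
$\left(6 + H{\left(-2 \right)}\right)^{2} = \left(6 - \left(8 - \frac{2}{-2}\right)\right)^{2} = \left(6 + \left(-8 + 2 \left(- \frac{1}{2}\right)\right)\right)^{2} = \left(6 - 9\right)^{2} = \left(-3\right)^{2} = 9$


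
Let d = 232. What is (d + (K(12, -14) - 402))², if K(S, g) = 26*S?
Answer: 20164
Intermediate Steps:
(d + (K(12, -14) - 402))² = (232 + (26*12 - 402))² = (232 + (312 - 402))² = (232 - 90)² = 142² = 20164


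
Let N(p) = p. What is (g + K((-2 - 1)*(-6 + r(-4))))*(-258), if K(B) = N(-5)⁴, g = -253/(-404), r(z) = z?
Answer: -32605137/202 ≈ -1.6141e+5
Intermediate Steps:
g = 253/404 (g = -253*(-1/404) = 253/404 ≈ 0.62624)
K(B) = 625 (K(B) = (-5)⁴ = 625)
(g + K((-2 - 1)*(-6 + r(-4))))*(-258) = (253/404 + 625)*(-258) = (252753/404)*(-258) = -32605137/202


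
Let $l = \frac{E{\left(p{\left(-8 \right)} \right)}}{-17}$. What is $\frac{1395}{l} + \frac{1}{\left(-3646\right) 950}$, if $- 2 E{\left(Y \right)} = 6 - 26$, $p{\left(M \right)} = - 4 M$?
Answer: $- \frac{8214164551}{3463700} \approx -2371.5$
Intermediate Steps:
$E{\left(Y \right)} = 10$ ($E{\left(Y \right)} = - \frac{6 - 26}{2} = \left(- \frac{1}{2}\right) \left(-20\right) = 10$)
$l = - \frac{10}{17}$ ($l = \frac{10}{-17} = 10 \left(- \frac{1}{17}\right) = - \frac{10}{17} \approx -0.58823$)
$\frac{1395}{l} + \frac{1}{\left(-3646\right) 950} = \frac{1395}{- \frac{10}{17}} + \frac{1}{\left(-3646\right) 950} = 1395 \left(- \frac{17}{10}\right) - \frac{1}{3463700} = - \frac{4743}{2} - \frac{1}{3463700} = - \frac{8214164551}{3463700}$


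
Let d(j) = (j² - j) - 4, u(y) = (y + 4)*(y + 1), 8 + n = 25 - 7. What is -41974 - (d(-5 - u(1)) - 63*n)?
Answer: -41580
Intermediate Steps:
n = 10 (n = -8 + (25 - 7) = -8 + 18 = 10)
u(y) = (1 + y)*(4 + y) (u(y) = (4 + y)*(1 + y) = (1 + y)*(4 + y))
d(j) = -4 + j² - j
-41974 - (d(-5 - u(1)) - 63*n) = -41974 - ((-4 + (-5 - (4 + 1² + 5*1))² - (-5 - (4 + 1² + 5*1))) - 63*10) = -41974 - ((-4 + (-5 - (4 + 1 + 5))² - (-5 - (4 + 1 + 5))) - 630) = -41974 - ((-4 + (-5 - 1*10)² - (-5 - 1*10)) - 630) = -41974 - ((-4 + (-5 - 10)² - (-5 - 10)) - 630) = -41974 - ((-4 + (-15)² - 1*(-15)) - 630) = -41974 - ((-4 + 225 + 15) - 630) = -41974 - (236 - 630) = -41974 - 1*(-394) = -41974 + 394 = -41580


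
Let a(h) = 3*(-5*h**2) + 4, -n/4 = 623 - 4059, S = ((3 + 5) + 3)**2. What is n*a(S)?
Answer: -3018333584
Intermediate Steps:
S = 121 (S = (8 + 3)**2 = 11**2 = 121)
n = 13744 (n = -4*(623 - 4059) = -4*(-3436) = 13744)
a(h) = 4 - 15*h**2 (a(h) = -15*h**2 + 4 = 4 - 15*h**2)
n*a(S) = 13744*(4 - 15*121**2) = 13744*(4 - 15*14641) = 13744*(4 - 219615) = 13744*(-219611) = -3018333584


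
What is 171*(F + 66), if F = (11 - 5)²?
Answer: 17442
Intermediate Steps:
F = 36 (F = 6² = 36)
171*(F + 66) = 171*(36 + 66) = 171*102 = 17442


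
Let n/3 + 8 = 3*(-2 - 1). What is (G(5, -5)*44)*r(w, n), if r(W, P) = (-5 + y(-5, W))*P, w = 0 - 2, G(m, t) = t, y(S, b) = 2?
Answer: -33660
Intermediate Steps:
n = -51 (n = -24 + 3*(3*(-2 - 1)) = -24 + 3*(3*(-3)) = -24 + 3*(-9) = -24 - 27 = -51)
w = -2
r(W, P) = -3*P (r(W, P) = (-5 + 2)*P = -3*P)
(G(5, -5)*44)*r(w, n) = (-5*44)*(-3*(-51)) = -220*153 = -33660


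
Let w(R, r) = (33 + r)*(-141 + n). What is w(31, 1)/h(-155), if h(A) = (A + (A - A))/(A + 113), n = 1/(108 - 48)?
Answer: -1006621/775 ≈ -1298.9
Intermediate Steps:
n = 1/60 ≈ 0.016667
w(R, r) = -93049/20 - 8459*r/60 (w(R, r) = (33 + r)*(-141 + 1/60) = (33 + r)*(-8459/60) = -93049/20 - 8459*r/60)
h(A) = A/(113 + A) (h(A) = (A + 0)/(113 + A) = A/(113 + A))
w(31, 1)/h(-155) = (-93049/20 - 8459/60*1)/((-155/(113 - 155))) = (-93049/20 - 8459/60)/((-155/(-42))) = -143803/(30*((-155*(-1/42)))) = -143803/(30*155/42) = -143803/30*42/155 = -1006621/775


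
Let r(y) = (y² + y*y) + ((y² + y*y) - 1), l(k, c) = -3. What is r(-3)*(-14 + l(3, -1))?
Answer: -595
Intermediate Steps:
r(y) = -1 + 4*y² (r(y) = (y² + y²) + ((y² + y²) - 1) = 2*y² + (2*y² - 1) = 2*y² + (-1 + 2*y²) = -1 + 4*y²)
r(-3)*(-14 + l(3, -1)) = (-1 + 4*(-3)²)*(-14 - 3) = (-1 + 4*9)*(-17) = (-1 + 36)*(-17) = 35*(-17) = -595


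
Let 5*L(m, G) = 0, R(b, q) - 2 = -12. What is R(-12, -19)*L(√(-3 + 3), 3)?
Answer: 0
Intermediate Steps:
R(b, q) = -10 (R(b, q) = 2 - 12 = -10)
L(m, G) = 0 (L(m, G) = (⅕)*0 = 0)
R(-12, -19)*L(√(-3 + 3), 3) = -10*0 = 0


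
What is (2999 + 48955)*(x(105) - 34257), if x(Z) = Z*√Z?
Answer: -1779788178 + 5455170*√105 ≈ -1.7239e+9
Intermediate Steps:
x(Z) = Z^(3/2)
(2999 + 48955)*(x(105) - 34257) = (2999 + 48955)*(105^(3/2) - 34257) = 51954*(105*√105 - 34257) = 51954*(-34257 + 105*√105) = -1779788178 + 5455170*√105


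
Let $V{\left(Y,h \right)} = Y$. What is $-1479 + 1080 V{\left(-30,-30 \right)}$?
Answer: $-33879$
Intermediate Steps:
$-1479 + 1080 V{\left(-30,-30 \right)} = -1479 + 1080 \left(-30\right) = -1479 - 32400 = -33879$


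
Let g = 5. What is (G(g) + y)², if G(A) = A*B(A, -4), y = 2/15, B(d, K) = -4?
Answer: 88804/225 ≈ 394.68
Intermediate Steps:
y = 2/15 (y = 2*(1/15) = 2/15 ≈ 0.13333)
G(A) = -4*A (G(A) = A*(-4) = -4*A)
(G(g) + y)² = (-4*5 + 2/15)² = (-20 + 2/15)² = (-298/15)² = 88804/225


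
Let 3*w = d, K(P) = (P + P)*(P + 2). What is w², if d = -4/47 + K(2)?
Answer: 559504/19881 ≈ 28.143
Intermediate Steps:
K(P) = 2*P*(2 + P) (K(P) = (2*P)*(2 + P) = 2*P*(2 + P))
d = 748/47 (d = -4/47 + 2*2*(2 + 2) = -4*1/47 + 2*2*4 = -4/47 + 16 = 748/47 ≈ 15.915)
w = 748/141 (w = (⅓)*(748/47) = 748/141 ≈ 5.3050)
w² = (748/141)² = 559504/19881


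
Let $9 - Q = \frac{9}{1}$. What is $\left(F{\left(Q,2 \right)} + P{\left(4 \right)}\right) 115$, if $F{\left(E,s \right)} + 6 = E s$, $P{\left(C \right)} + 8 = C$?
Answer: $-1150$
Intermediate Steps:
$Q = 0$ ($Q = 9 - \frac{9}{1} = 9 - 9 \cdot 1 = 9 - 9 = 0$)
$P{\left(C \right)} = -8 + C$
$F{\left(E,s \right)} = -6 + E s$
$\left(F{\left(Q,2 \right)} + P{\left(4 \right)}\right) 115 = \left(\left(-6 + 0 \cdot 2\right) + \left(-8 + 4\right)\right) 115 = \left(\left(-6 + 0\right) - 4\right) 115 = \left(-6 - 4\right) 115 = \left(-10\right) 115 = -1150$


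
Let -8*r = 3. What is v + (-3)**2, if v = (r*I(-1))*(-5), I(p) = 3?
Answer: 117/8 ≈ 14.625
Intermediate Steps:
r = -3/8 (r = -1/8*3 = -3/8 ≈ -0.37500)
v = 45/8 (v = -3/8*3*(-5) = -9/8*(-5) = 45/8 ≈ 5.6250)
v + (-3)**2 = 45/8 + (-3)**2 = 45/8 + 9 = 117/8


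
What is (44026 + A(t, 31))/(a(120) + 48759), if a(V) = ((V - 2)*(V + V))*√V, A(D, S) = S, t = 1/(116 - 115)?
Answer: -716058421/31288415973 + 831796160*√30/31288415973 ≈ 0.12273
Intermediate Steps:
t = 1 (t = 1/1 = 1)
a(V) = 2*V^(3/2)*(-2 + V) (a(V) = ((-2 + V)*(2*V))*√V = (2*V*(-2 + V))*√V = 2*V^(3/2)*(-2 + V))
(44026 + A(t, 31))/(a(120) + 48759) = (44026 + 31)/(2*120^(3/2)*(-2 + 120) + 48759) = 44057/(2*(240*√30)*118 + 48759) = 44057/(56640*√30 + 48759) = 44057/(48759 + 56640*√30)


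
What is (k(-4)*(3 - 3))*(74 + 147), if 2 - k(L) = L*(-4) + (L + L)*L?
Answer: 0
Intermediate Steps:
k(L) = 2 - 2*L² + 4*L (k(L) = 2 - (L*(-4) + (L + L)*L) = 2 - (-4*L + (2*L)*L) = 2 - (-4*L + 2*L²) = 2 + (-2*L² + 4*L) = 2 - 2*L² + 4*L)
(k(-4)*(3 - 3))*(74 + 147) = ((2 - 2*(-4)² + 4*(-4))*(3 - 3))*(74 + 147) = ((2 - 2*16 - 16)*0)*221 = ((2 - 32 - 16)*0)*221 = -46*0*221 = 0*221 = 0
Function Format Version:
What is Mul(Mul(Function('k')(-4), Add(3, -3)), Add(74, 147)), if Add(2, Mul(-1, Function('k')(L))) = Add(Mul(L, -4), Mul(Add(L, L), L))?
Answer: 0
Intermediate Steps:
Function('k')(L) = Add(2, Mul(-2, Pow(L, 2)), Mul(4, L)) (Function('k')(L) = Add(2, Mul(-1, Add(Mul(L, -4), Mul(Add(L, L), L)))) = Add(2, Mul(-1, Add(Mul(-4, L), Mul(Mul(2, L), L)))) = Add(2, Mul(-1, Add(Mul(-4, L), Mul(2, Pow(L, 2))))) = Add(2, Add(Mul(-2, Pow(L, 2)), Mul(4, L))) = Add(2, Mul(-2, Pow(L, 2)), Mul(4, L)))
Mul(Mul(Function('k')(-4), Add(3, -3)), Add(74, 147)) = Mul(Mul(Add(2, Mul(-2, Pow(-4, 2)), Mul(4, -4)), Add(3, -3)), Add(74, 147)) = Mul(Mul(Add(2, Mul(-2, 16), -16), 0), 221) = Mul(Mul(Add(2, -32, -16), 0), 221) = Mul(Mul(-46, 0), 221) = Mul(0, 221) = 0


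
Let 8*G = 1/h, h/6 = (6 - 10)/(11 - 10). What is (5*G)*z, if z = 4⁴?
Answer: -20/3 ≈ -6.6667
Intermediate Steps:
z = 256
h = -24 (h = 6*((6 - 10)/(11 - 10)) = 6*(-4/1) = 6*(-4*1) = 6*(-4) = -24)
G = -1/192 (G = (⅛)/(-24) = (⅛)*(-1/24) = -1/192 ≈ -0.0052083)
(5*G)*z = (5*(-1/192))*256 = -5/192*256 = -20/3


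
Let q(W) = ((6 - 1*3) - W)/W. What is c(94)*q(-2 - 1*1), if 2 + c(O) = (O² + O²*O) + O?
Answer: -1679024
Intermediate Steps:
q(W) = (3 - W)/W (q(W) = ((6 - 3) - W)/W = (3 - W)/W)
c(O) = -2 + O + O² + O³ (c(O) = -2 + ((O² + O²*O) + O) = -2 + ((O² + O³) + O) = -2 + (O + O² + O³) = -2 + O + O² + O³)
c(94)*q(-2 - 1*1) = (-2 + 94 + 94² + 94³)*((3 - (-2 - 1*1))/(-2 - 1*1)) = (-2 + 94 + 8836 + 830584)*((3 - (-2 - 1))/(-2 - 1)) = 839512*((3 - 1*(-3))/(-3)) = 839512*(-(3 + 3)/3) = 839512*(-⅓*6) = 839512*(-2) = -1679024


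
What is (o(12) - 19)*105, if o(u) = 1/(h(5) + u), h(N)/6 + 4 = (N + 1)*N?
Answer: -15955/8 ≈ -1994.4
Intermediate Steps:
h(N) = -24 + 6*N*(1 + N) (h(N) = -24 + 6*((N + 1)*N) = -24 + 6*((1 + N)*N) = -24 + 6*(N*(1 + N)) = -24 + 6*N*(1 + N))
o(u) = 1/(156 + u) (o(u) = 1/((-24 + 6*5 + 6*5²) + u) = 1/((-24 + 30 + 6*25) + u) = 1/((-24 + 30 + 150) + u) = 1/(156 + u))
(o(12) - 19)*105 = (1/(156 + 12) - 19)*105 = (1/168 - 19)*105 = -3191/168*105 = -15955/8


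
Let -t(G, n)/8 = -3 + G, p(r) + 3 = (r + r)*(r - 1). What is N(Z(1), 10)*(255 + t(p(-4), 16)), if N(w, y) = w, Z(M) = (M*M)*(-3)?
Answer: 51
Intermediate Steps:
Z(M) = -3*M² (Z(M) = M²*(-3) = -3*M²)
p(r) = -3 + 2*r*(-1 + r) (p(r) = -3 + (r + r)*(r - 1) = -3 + (2*r)*(-1 + r) = -3 + 2*r*(-1 + r))
t(G, n) = 24 - 8*G (t(G, n) = -8*(-3 + G) = 24 - 8*G)
N(Z(1), 10)*(255 + t(p(-4), 16)) = (-3*1²)*(255 + (24 - 8*(-3 - 2*(-4) + 2*(-4)²))) = (-3*1)*(255 + (24 - 8*(-3 + 8 + 2*16))) = -3*(255 + (24 - 8*(-3 + 8 + 32))) = -3*(255 + (24 - 8*37)) = -3*(255 + (24 - 296)) = -3*(255 - 272) = -3*(-17) = 51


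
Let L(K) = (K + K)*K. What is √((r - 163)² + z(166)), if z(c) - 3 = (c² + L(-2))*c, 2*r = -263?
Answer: √18649429/2 ≈ 2159.3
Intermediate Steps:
r = -263/2 (r = (½)*(-263) = -263/2 ≈ -131.50)
L(K) = 2*K² (L(K) = (2*K)*K = 2*K²)
z(c) = 3 + c*(8 + c²) (z(c) = 3 + (c² + 2*(-2)²)*c = 3 + (c² + 2*4)*c = 3 + (c² + 8)*c = 3 + (8 + c²)*c = 3 + c*(8 + c²))
√((r - 163)² + z(166)) = √((-263/2 - 163)² + (3 + 166³ + 8*166)) = √((-589/2)² + (3 + 4574296 + 1328)) = √(346921/4 + 4575627) = √(18649429/4) = √18649429/2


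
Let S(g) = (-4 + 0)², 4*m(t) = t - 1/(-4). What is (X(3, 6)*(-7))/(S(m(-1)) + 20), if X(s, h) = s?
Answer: -7/12 ≈ -0.58333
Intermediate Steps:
m(t) = 1/16 + t/4 (m(t) = (t - 1/(-4))/4 = (t - 1*(-¼))/4 = (t + ¼)/4 = (¼ + t)/4 = 1/16 + t/4)
S(g) = 16 (S(g) = (-4)² = 16)
(X(3, 6)*(-7))/(S(m(-1)) + 20) = (3*(-7))/(16 + 20) = -21/36 = -21*1/36 = -7/12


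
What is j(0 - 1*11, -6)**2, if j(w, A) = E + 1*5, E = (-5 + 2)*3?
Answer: 16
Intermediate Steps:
E = -9 (E = -3*3 = -9)
j(w, A) = -4 (j(w, A) = -9 + 1*5 = -9 + 5 = -4)
j(0 - 1*11, -6)**2 = (-4)**2 = 16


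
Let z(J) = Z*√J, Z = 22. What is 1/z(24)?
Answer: √6/264 ≈ 0.0092784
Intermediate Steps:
z(J) = 22*√J
1/z(24) = 1/(22*√24) = 1/(22*(2*√6)) = 1/(44*√6) = √6/264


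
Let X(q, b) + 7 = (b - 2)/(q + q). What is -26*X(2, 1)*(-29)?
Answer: -10933/2 ≈ -5466.5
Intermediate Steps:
X(q, b) = -7 + (-2 + b)/(2*q) (X(q, b) = -7 + (b - 2)/(q + q) = -7 + (-2 + b)/((2*q)) = -7 + (-2 + b)*(1/(2*q)) = -7 + (-2 + b)/(2*q))
-26*X(2, 1)*(-29) = -13*(-2 + 1 - 14*2)/2*(-29) = -13*(-2 + 1 - 28)/2*(-29) = -13*(-29)/2*(-29) = -26*(-29/4)*(-29) = (377/2)*(-29) = -10933/2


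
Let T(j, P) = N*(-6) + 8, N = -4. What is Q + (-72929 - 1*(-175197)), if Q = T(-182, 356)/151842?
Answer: 7764288844/75921 ≈ 1.0227e+5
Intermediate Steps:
T(j, P) = 32 (T(j, P) = -4*(-6) + 8 = 24 + 8 = 32)
Q = 16/75921 (Q = 32/151842 = 32*(1/151842) = 16/75921 ≈ 0.00021075)
Q + (-72929 - 1*(-175197)) = 16/75921 + (-72929 - 1*(-175197)) = 16/75921 + (-72929 + 175197) = 16/75921 + 102268 = 7764288844/75921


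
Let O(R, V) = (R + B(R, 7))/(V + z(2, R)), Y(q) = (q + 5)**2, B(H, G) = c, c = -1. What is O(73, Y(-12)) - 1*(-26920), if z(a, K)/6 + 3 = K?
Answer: 12625552/469 ≈ 26920.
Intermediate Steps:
z(a, K) = -18 + 6*K
B(H, G) = -1
Y(q) = (5 + q)**2
O(R, V) = (-1 + R)/(-18 + V + 6*R) (O(R, V) = (R - 1)/(V + (-18 + 6*R)) = (-1 + R)/(-18 + V + 6*R))
O(73, Y(-12)) - 1*(-26920) = (-1 + 73)/(-18 + (5 - 12)**2 + 6*73) - 1*(-26920) = 72/(-18 + (-7)**2 + 438) + 26920 = 72/(-18 + 49 + 438) + 26920 = 72/469 + 26920 = 12625552/469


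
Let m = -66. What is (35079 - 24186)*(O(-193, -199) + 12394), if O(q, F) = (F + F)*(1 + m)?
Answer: 416809752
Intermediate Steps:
O(q, F) = -130*F (O(q, F) = (F + F)*(1 - 66) = (2*F)*(-65) = -130*F)
(35079 - 24186)*(O(-193, -199) + 12394) = (35079 - 24186)*(-130*(-199) + 12394) = 10893*(25870 + 12394) = 10893*38264 = 416809752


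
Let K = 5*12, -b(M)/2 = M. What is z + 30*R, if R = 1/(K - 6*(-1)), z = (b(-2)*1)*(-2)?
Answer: -83/11 ≈ -7.5455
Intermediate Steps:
b(M) = -2*M
K = 60
z = -8 (z = (-2*(-2)*1)*(-2) = (4*1)*(-2) = 4*(-2) = -8)
R = 1/66 (R = 1/(60 - 6*(-1)) = 1/(60 + 6) = 1/66 ≈ 0.015152)
z + 30*R = -8 + 30*(1/66) = -8 + 5/11 = -83/11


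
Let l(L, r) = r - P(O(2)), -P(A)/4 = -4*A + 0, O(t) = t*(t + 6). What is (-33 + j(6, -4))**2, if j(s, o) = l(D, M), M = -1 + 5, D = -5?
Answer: 81225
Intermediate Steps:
O(t) = t*(6 + t)
M = 4
P(A) = 16*A (P(A) = -4*(-4*A + 0) = -(-16)*A = 16*A)
l(L, r) = -256 + r (l(L, r) = r - 16*2*(6 + 2) = r - 16*2*8 = r - 16*16 = r - 1*256 = r - 256 = -256 + r)
j(s, o) = -252 (j(s, o) = -256 + 4 = -252)
(-33 + j(6, -4))**2 = (-33 - 252)**2 = (-285)**2 = 81225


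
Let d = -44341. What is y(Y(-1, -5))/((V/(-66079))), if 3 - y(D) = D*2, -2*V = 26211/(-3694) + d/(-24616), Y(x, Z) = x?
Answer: -30043314264080/240707161 ≈ -1.2481e+5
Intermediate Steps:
V = 240707161/90931504 (V = -(26211/(-3694) - 44341/(-24616))/2 = -(26211*(-1/3694) - 44341*(-1/24616))/2 = -(-26211/3694 + 44341/24616)/2 = -½*(-240707161/45465752) = 240707161/90931504 ≈ 2.6471)
y(D) = 3 - 2*D (y(D) = 3 - D*2 = 3 - 2*D)
y(Y(-1, -5))/((V/(-66079))) = (3 - 2*(-1))/(((240707161/90931504)/(-66079))) = (3 + 2)/(((240707161/90931504)*(-1/66079))) = 5/(-240707161/6008662852816) = 5*(-6008662852816/240707161) = -30043314264080/240707161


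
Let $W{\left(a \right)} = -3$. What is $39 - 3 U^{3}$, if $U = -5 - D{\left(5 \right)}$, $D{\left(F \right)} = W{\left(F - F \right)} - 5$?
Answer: $-42$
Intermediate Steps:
$D{\left(F \right)} = -8$ ($D{\left(F \right)} = -3 - 5 = -8$)
$U = 3$ ($U = -5 - -8 = -5 + 8 = 3$)
$39 - 3 U^{3} = 39 - 3 \cdot 3^{3} = 39 - 81 = -42$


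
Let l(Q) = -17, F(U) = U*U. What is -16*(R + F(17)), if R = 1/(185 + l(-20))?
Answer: -97106/21 ≈ -4624.1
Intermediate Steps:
F(U) = U**2
R = 1/168 (R = 1/(185 - 17) = 1/168 ≈ 0.0059524)
-16*(R + F(17)) = -16*(1/168 + 17**2) = -16*(1/168 + 289) = -16*48553/168 = -97106/21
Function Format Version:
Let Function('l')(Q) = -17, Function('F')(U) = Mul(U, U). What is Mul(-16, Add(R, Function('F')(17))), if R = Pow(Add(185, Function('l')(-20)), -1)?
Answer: Rational(-97106, 21) ≈ -4624.1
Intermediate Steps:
Function('F')(U) = Pow(U, 2)
R = Rational(1, 168) (R = Pow(Add(185, -17), -1) = Pow(168, -1) = Rational(1, 168) ≈ 0.0059524)
Mul(-16, Add(R, Function('F')(17))) = Mul(-16, Add(Rational(1, 168), Pow(17, 2))) = Mul(-16, Add(Rational(1, 168), 289)) = Mul(-16, Rational(48553, 168)) = Rational(-97106, 21)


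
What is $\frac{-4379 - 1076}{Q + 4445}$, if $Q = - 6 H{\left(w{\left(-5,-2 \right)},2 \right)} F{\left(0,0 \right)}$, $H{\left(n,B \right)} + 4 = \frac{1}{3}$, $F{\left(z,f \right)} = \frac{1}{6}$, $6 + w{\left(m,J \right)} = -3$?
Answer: $- \frac{16365}{13346} \approx -1.2262$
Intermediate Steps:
$w{\left(m,J \right)} = -9$ ($w{\left(m,J \right)} = -6 - 3 = -9$)
$F{\left(z,f \right)} = \frac{1}{6}$
$H{\left(n,B \right)} = - \frac{11}{3}$ ($H{\left(n,B \right)} = -4 + \frac{1}{3} = - \frac{11}{3}$)
$Q = \frac{11}{3}$ ($Q = \left(-6\right) \left(- \frac{11}{3}\right) \frac{1}{6} = 22 \cdot \frac{1}{6} = \frac{11}{3} \approx 3.6667$)
$\frac{-4379 - 1076}{Q + 4445} = \frac{-4379 - 1076}{\frac{11}{3} + 4445} = - \frac{5455}{\frac{13346}{3}} = \left(-5455\right) \frac{3}{13346} = - \frac{16365}{13346}$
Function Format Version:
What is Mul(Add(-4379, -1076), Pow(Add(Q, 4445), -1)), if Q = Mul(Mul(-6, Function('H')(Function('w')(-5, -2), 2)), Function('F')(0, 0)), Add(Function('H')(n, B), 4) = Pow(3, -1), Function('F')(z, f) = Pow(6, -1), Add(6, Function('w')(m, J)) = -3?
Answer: Rational(-16365, 13346) ≈ -1.2262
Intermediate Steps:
Function('w')(m, J) = -9 (Function('w')(m, J) = Add(-6, -3) = -9)
Function('F')(z, f) = Rational(1, 6)
Function('H')(n, B) = Rational(-11, 3) (Function('H')(n, B) = Add(-4, Pow(3, -1)) = Add(-4, Rational(1, 3)) = Rational(-11, 3))
Q = Rational(11, 3) (Q = Mul(Mul(-6, Rational(-11, 3)), Rational(1, 6)) = Mul(22, Rational(1, 6)) = Rational(11, 3) ≈ 3.6667)
Mul(Add(-4379, -1076), Pow(Add(Q, 4445), -1)) = Mul(Add(-4379, -1076), Pow(Add(Rational(11, 3), 4445), -1)) = Mul(-5455, Pow(Rational(13346, 3), -1)) = Mul(-5455, Rational(3, 13346)) = Rational(-16365, 13346)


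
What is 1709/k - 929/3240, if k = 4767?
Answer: 369539/5148360 ≈ 0.071778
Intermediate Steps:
1709/k - 929/3240 = 1709/4767 - 929/3240 = 369539/5148360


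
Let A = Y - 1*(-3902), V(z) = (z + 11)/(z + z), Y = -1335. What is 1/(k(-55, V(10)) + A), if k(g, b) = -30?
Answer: 1/2537 ≈ 0.00039417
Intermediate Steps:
V(z) = (11 + z)/(2*z) (V(z) = (11 + z)/((2*z)) = (11 + z)*(1/(2*z)) = (11 + z)/(2*z))
A = 2567 (A = -1335 - 1*(-3902) = -1335 + 3902 = 2567)
1/(k(-55, V(10)) + A) = 1/(-30 + 2567) = 1/2537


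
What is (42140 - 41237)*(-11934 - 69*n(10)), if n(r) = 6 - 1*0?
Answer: -11150244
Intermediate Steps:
n(r) = 6 (n(r) = 6 + 0 = 6)
(42140 - 41237)*(-11934 - 69*n(10)) = (42140 - 41237)*(-11934 - 69*6) = 903*(-11934 - 414) = 903*(-12348) = -11150244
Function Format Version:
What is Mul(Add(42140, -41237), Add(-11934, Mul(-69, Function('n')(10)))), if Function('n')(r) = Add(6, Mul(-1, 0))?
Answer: -11150244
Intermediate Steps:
Function('n')(r) = 6 (Function('n')(r) = Add(6, 0) = 6)
Mul(Add(42140, -41237), Add(-11934, Mul(-69, Function('n')(10)))) = Mul(Add(42140, -41237), Add(-11934, Mul(-69, 6))) = Mul(903, Add(-11934, -414)) = Mul(903, -12348) = -11150244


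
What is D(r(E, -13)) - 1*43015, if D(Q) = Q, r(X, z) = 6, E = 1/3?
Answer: -43009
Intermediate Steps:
E = ⅓ ≈ 0.33333
D(r(E, -13)) - 1*43015 = 6 - 1*43015 = 6 - 43015 = -43009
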